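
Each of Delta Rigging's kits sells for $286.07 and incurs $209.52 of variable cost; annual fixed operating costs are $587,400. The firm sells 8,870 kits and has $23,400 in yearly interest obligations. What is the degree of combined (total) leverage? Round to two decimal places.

9.96

At 8,870 units, contribution = 8,870 × $76.55 = $678,998.50.
Subtracting fixed costs: EBIT = $678,998.50 − $587,400 = $91,598.50. Interest = $23,400.00.
DOL = $678,998.50 ÷ $91,598.50 = 7.4128; DFL = $91,598.50 ÷ $68,198.50 = 1.3431.
Combined leverage = 7.4128 × 1.3431 = 9.9561.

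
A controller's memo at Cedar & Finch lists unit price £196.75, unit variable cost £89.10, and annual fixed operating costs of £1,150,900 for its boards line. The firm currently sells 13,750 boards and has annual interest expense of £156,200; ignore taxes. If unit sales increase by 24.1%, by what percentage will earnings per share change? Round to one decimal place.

+206.1%

At 13,750 units, contribution = 13,750 × £107.65 = £1,480,187.50.
Subtracting fixed costs: EBIT = £1,480,187.50 − £1,150,900 = £329,287.50.
After interest of £156,200.00, pre-tax earnings = £173,087.50.
DCL = total CM / (EBIT − I) = £1,480,187.50 / £173,087.50 = 8.5517.
%ΔEPS = DCL × %ΔSales = 8.5517 × +24.1% = +206.1%.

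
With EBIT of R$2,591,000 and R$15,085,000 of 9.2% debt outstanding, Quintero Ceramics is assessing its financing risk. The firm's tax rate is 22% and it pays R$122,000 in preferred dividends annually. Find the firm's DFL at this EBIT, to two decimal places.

Interest = R$1,387,820.00.
Preferred dividends grossed up pre-tax: R$122,000 / (1 − 0.22) = R$156,410.26.
DFL = EBIT ÷ [EBIT − I − D_p/(1−t)] = R$2,591,000 ÷ [R$2,591,000 − R$1,387,820.00 − R$156,410.26] = R$2,591,000 ÷ R$1,046,769.74 = 2.4752.

2.48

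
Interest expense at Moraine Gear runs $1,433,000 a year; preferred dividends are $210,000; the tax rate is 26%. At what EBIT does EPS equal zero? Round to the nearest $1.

Preferred dividends are paid after tax, so their pre-tax equivalent is $210,000 ÷ (1 − 0.26) = $283,783.78.
EPS = 0 when EBIT covers interest plus the pre-tax preferred burden: $1,433,000 + $283,783.78 = $1,716,783.78.

$1,716,784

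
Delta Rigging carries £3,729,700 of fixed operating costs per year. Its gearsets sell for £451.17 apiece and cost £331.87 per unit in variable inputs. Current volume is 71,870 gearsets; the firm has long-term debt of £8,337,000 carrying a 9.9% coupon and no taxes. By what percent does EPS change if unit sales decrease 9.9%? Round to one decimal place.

Contribution at this volume is 71,870 × £119.30 = £8,574,091.00.
Operating income = contribution − fixed costs = £8,574,091.00 − £3,729,700 = £4,844,391.00.
After interest of £825,363.00, pre-tax earnings = £4,019,028.00.
DCL = total CM / (EBIT − I) = £8,574,091.00 / £4,019,028.00 = 2.1334.
%ΔEPS = DCL × %ΔSales = 2.1334 × -9.9% = -21.1%.

-21.1%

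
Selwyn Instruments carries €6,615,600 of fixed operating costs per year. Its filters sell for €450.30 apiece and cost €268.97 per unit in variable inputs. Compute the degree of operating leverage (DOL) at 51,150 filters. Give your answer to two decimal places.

Contribution at this volume is 51,150 × €181.33 = €9,275,029.50.
Operating income = contribution − fixed costs = €9,275,029.50 − €6,615,600 = €2,659,429.50.
Degree of operating leverage = €9,275,029.50 / €2,659,429.50 = 3.4876.

3.49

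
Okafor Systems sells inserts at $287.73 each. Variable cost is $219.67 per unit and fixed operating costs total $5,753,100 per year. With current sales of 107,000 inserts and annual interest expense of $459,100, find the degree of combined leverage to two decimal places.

6.80

Total contribution margin = 107,000 × $68.06 = $7,282,420.00.
Operating income = contribution − fixed costs = $7,282,420.00 − $5,753,100 = $1,529,320.00. Interest = $459,100.00.
DOL = $7,282,420.00 ÷ $1,529,320.00 = 4.7619; DFL = $1,529,320.00 ÷ $1,070,220.00 = 1.4290.
Combined leverage = 4.7619 × 1.4290 = 6.8048.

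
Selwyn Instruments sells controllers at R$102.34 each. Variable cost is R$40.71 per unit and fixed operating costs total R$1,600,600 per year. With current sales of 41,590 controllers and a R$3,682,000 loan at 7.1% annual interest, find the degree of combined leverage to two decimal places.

3.66

Total contribution margin = 41,590 × R$61.63 = R$2,563,191.70.
Subtracting fixed costs: EBIT = R$2,563,191.70 − R$1,600,600 = R$962,591.70. Interest = R$261,422.00.
DOL = R$2,563,191.70 ÷ R$962,591.70 = 2.6628; DFL = R$962,591.70 ÷ R$701,169.70 = 1.3728.
Combined leverage = 2.6628 × 1.3728 = 3.6555.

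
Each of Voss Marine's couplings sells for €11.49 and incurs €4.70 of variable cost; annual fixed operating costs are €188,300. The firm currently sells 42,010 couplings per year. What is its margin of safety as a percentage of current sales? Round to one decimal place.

34.0%

Contribution margin per unit = €11.49 − €4.70 = €6.79. Break-even units = €188,300 ÷ €6.79 = 27,731.96; break-even revenue = 27,731.96 × €11.49 = €318,640.21.
Actual sales revenue = 42,010 × €11.49 = €482,694.90.
Margin of safety = (€482,694.90 − €318,640.21) ÷ €482,694.90 = 34.0%.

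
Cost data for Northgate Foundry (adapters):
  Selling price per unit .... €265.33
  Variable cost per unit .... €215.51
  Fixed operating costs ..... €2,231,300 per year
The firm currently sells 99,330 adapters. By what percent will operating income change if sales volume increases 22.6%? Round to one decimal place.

+41.2%

At 99,330 units, contribution = 99,330 × €49.82 = €4,948,620.60.
EBIT = €4,948,620.60 − €2,231,300 = €2,717,320.60.
DOL = contribution ÷ EBIT = €4,948,620.60 ÷ €2,717,320.60 = 1.8211.
So EBIT moves 1.8211 × (+22.6%) = +41.2%.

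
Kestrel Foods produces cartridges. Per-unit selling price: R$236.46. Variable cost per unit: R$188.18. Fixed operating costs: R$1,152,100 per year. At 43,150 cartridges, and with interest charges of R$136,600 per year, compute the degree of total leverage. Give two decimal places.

At 43,150 units, contribution = 43,150 × R$48.28 = R$2,083,282.00.
Subtracting fixed costs: EBIT = R$2,083,282.00 − R$1,152,100 = R$931,182.00. Interest = R$136,600.00.
DOL = R$2,083,282.00 ÷ R$931,182.00 = 2.2372; DFL = R$931,182.00 ÷ R$794,582.00 = 1.1719.
Combined leverage = 2.2372 × 1.1719 = 2.6218.

2.62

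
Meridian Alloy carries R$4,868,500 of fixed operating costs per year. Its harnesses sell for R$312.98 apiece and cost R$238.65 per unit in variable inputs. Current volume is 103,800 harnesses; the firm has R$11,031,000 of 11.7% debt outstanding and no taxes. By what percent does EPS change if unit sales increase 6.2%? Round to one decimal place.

Contribution at this volume is 103,800 × R$74.33 = R$7,715,454.00.
Subtracting fixed costs: EBIT = R$7,715,454.00 − R$4,868,500 = R$2,846,954.00.
Interest = R$1,290,627.00, so EBIT − I = R$1,556,327.00.
DCL = total CM / (EBIT − I) = R$7,715,454.00 / R$1,556,327.00 = 4.9575.
%ΔEPS = DCL × %ΔSales = 4.9575 × +6.2% = +30.7%.

+30.7%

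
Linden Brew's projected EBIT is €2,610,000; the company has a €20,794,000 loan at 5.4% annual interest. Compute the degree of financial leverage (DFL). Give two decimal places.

1.76

Annual interest charges come to €1,122,876.00.
Degree of financial leverage = EBIT / (EBIT − interest) = €2,610,000 / €1,487,124.00 = 1.7551.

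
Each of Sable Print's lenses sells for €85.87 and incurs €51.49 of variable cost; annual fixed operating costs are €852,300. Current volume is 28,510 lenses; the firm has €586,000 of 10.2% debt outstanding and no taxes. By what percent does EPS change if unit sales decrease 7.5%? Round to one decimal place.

Total contribution margin = 28,510 × €34.38 = €980,173.80.
Operating income = contribution − fixed costs = €980,173.80 − €852,300 = €127,873.80.
Interest = €59,772.00, so EBIT − I = €68,101.80.
Degree of combined leverage = contribution ÷ (EBIT − I) = €980,173.80 ÷ €68,101.80 = 14.3928.
%ΔEPS = DCL × %ΔSales = 14.3928 × -7.5% = -107.9%.

-107.9%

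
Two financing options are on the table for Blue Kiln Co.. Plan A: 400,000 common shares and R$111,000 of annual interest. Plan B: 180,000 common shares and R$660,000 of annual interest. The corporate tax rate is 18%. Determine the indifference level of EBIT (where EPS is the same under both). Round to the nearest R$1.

Set EPS_A = EPS_B: (EBIT − R$111,000)(1 − 0.18) ÷ 400,000 = (EBIT − R$660,000)(1 − 0.18) ÷ 180,000.
Cancelling (1 − t) and cross-multiplying: 180,000·(EBIT − 111,000) = 400,000·(EBIT − 660,000).
EBIT × (400,000 − 180,000) = 660,000 × 400,000 − 111,000 × 180,000 = 244,020,000,000, so EBIT = 244,020,000,000 ÷ 220,000 = 1,109,181.82.

R$1,109,182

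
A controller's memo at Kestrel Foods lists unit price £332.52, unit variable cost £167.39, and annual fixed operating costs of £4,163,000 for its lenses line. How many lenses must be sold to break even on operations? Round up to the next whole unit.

Contribution margin per unit = £332.52 − £167.39 = £165.13.
Break-even Q = £4,163,000 / £165.13 = 25,210.44 → 25,211 lenses.

25,211 lenses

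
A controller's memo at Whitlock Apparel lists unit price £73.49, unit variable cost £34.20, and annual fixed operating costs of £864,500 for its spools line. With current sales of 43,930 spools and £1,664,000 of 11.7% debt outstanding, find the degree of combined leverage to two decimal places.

2.59

At 43,930 units, contribution = 43,930 × £39.29 = £1,726,009.70.
EBIT = £1,726,009.70 − £864,500 = £861,509.70. Interest = £194,688.00.
DOL = £1,726,009.70 ÷ £861,509.70 = 2.0035; DFL = £861,509.70 ÷ £666,821.70 = 1.2920.
DCL = DOL × DFL = 2.0035 × 1.2920 = 2.5885.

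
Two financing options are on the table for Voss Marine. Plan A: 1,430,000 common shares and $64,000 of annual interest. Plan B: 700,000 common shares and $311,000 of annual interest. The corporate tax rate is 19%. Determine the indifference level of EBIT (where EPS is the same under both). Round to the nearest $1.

$547,849

Set EPS_A = EPS_B: (EBIT − $64,000)(1 − 0.19) ÷ 1,430,000 = (EBIT − $311,000)(1 − 0.19) ÷ 700,000.
Cancelling (1 − t) and cross-multiplying: 700,000·(EBIT − 64,000) = 1,430,000·(EBIT − 311,000).
EBIT × (1,430,000 − 700,000) = 311,000 × 1,430,000 − 64,000 × 700,000 = 399,930,000,000, so EBIT = 399,930,000,000 ÷ 730,000 = 547,849.32.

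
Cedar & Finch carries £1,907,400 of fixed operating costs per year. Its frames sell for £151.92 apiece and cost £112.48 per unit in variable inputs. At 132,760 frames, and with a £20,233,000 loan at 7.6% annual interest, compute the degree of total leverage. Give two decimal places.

2.92

At 132,760 units, contribution = 132,760 × £39.44 = £5,236,054.40.
EBIT = £5,236,054.40 − £1,907,400 = £3,328,654.40. Interest = £1,537,708.00.
DOL = £5,236,054.40 ÷ £3,328,654.40 = 1.5730; DFL = £3,328,654.40 ÷ £1,790,946.40 = 1.8586.
DCL = DOL × DFL = 1.5730 × 1.8586 = 2.9236.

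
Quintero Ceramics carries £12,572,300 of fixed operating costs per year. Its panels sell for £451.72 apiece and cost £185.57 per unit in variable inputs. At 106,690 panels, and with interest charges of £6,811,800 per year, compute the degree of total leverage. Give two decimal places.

At 106,690 units, contribution = 106,690 × £266.15 = £28,395,543.50.
Operating income = contribution − fixed costs = £28,395,543.50 − £12,572,300 = £15,823,243.50. Interest = £6,811,800.00, so EBIT − I = £9,011,443.50.
DCL = contribution ÷ (EBIT − I) = £28,395,543.50 ÷ £9,011,443.50 = 3.1511.

3.15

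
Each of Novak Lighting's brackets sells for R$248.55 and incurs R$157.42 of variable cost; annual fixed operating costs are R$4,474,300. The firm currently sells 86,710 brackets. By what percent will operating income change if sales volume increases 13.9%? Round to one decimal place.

+32.0%

Contribution at this volume is 86,710 × R$91.13 = R$7,901,882.30.
Operating income = contribution − fixed costs = R$7,901,882.30 − R$4,474,300 = R$3,427,582.30.
So DOL = total CM / EBIT = R$7,901,882.30 / R$3,427,582.30 = 2.3054.
So EBIT moves 2.3054 × (+13.9%) = +32.0%.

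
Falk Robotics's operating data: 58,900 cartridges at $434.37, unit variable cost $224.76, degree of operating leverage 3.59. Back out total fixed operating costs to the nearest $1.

Contribution at this volume is 58,900 × $209.61 = $12,346,029.00.
DOL = contribution / EBIT, so EBIT = $12,346,029.00 / 3.59 = $3,439,005.29.
And FC = contribution − EBIT = $12,346,029.00 − $3,439,005.29 = $8,907,024.

$8,907,024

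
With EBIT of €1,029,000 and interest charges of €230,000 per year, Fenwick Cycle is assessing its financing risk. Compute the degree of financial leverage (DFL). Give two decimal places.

Interest = €230,000.00.
DFL = EBIT ÷ (EBIT − I) = €1,029,000 ÷ (€1,029,000 − €230,000.00) = €1,029,000 ÷ €799,000.00 = 1.2879.

1.29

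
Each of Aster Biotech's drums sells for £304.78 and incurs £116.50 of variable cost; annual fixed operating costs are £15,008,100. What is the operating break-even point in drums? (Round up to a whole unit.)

79,712 drums

Unit CM = price − variable cost = £304.78 − £116.50 = £188.28.
Units to break even: £15,008,100 ÷ £188.28 = 79,711.60, rounded up to 79,712.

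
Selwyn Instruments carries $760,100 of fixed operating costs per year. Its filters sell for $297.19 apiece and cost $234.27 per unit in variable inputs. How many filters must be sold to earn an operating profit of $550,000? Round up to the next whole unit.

20,822 filters

Contribution margin per unit = $297.19 − $234.27 = $62.92.
Units = (FC + target) / CM = ($760,100 + $550,000) / $62.92 = 20,821.68, so 20,822 filters.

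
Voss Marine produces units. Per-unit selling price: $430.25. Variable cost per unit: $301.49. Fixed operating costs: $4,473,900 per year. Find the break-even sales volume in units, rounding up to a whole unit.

34,747 units

Unit CM = price − variable cost = $430.25 − $301.49 = $128.76.
Break-even volume = fixed costs ÷ CM per unit = $4,473,900 ÷ $128.76 = 34,746.04, so 34,747 units.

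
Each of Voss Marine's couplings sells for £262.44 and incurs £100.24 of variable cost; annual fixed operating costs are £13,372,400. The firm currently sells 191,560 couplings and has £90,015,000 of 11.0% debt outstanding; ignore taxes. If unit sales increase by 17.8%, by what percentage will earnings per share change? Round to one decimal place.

+70.9%

Contribution at this volume is 191,560 × £162.20 = £31,071,032.00.
Operating income = contribution − fixed costs = £31,071,032.00 − £13,372,400 = £17,698,632.00.
After interest of £9,901,650.00, pre-tax earnings = £7,796,982.00.
Degree of combined leverage = contribution ÷ (EBIT − I) = £31,071,032.00 ÷ £7,796,982.00 = 3.9850.
EPS therefore changes by 3.9850 × (+17.8%) = +70.9%.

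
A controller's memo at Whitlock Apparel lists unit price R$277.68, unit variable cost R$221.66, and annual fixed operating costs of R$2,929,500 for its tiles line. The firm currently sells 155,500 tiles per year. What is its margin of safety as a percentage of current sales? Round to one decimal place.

Each unit contributes R$277.68 − R$221.66 = R$56.02. Break-even units = R$2,929,500 ÷ R$56.02 = 52,293.82; break-even revenue = 52,293.82 × R$277.68 = R$14,520,948.95.
Actual sales revenue = 155,500 × R$277.68 = R$43,179,240.00.
Margin of safety = (R$43,179,240.00 − R$14,520,948.95) ÷ R$43,179,240.00 = 66.4%.

66.4%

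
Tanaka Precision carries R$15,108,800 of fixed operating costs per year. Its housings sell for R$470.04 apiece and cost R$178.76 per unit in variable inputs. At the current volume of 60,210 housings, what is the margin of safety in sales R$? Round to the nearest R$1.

Contribution margin per unit = R$470.04 − R$178.76 = R$291.28. Break-even units = R$15,108,800 ÷ R$291.28 = 51,870.37; break-even revenue = 51,870.37 × R$470.04 = R$24,381,146.50.
Current sales = 60,210 × R$470.04 = R$28,301,108.40.
Margin of safety = R$28,301,108.40 − R$24,381,146.50 = R$3,919,962.

R$3,919,962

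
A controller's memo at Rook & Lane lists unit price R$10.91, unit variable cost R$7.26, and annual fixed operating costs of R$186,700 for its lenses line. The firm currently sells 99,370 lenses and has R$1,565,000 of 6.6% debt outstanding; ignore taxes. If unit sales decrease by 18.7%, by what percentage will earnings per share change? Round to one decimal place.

-93.3%

At 99,370 units, contribution = 99,370 × R$3.65 = R$362,700.50.
EBIT = R$362,700.50 − R$186,700 = R$176,000.50.
After interest of R$103,290.00, pre-tax earnings = R$72,710.50.
Degree of combined leverage = contribution ÷ (EBIT − I) = R$362,700.50 ÷ R$72,710.50 = 4.9883.
EPS therefore changes by 4.9883 × (-18.7%) = -93.3%.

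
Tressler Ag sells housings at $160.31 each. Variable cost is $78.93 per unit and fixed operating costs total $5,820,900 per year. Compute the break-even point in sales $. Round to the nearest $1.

$11,466,558

CM per unit = $160.31 − $78.93 = $81.38; CM ratio = $81.38 / $160.31 = 0.5076.
Break-even revenue = fixed costs × price ÷ CM = $5,820,900 × $160.31 ÷ $81.38 = $11,466,558.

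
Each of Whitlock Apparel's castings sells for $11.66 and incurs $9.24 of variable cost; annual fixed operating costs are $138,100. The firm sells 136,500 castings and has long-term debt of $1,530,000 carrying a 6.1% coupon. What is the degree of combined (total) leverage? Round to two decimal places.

Total contribution margin = 136,500 × $2.42 = $330,330.00.
EBIT = $330,330.00 − $138,100 = $192,230.00. Interest = $93,330.00, so EBIT − I = $98,900.00.
DCL = contribution ÷ (EBIT − I) = $330,330.00 ÷ $98,900.00 = 3.3400.

3.34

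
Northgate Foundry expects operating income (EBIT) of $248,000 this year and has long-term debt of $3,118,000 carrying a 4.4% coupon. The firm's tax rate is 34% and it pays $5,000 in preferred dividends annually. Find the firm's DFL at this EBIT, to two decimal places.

Interest = $137,192.00.
Preferred dividends grossed up pre-tax: $5,000 / (1 − 0.34) = $7,575.76.
DFL = EBIT ÷ [EBIT − I − D_p/(1−t)] = $248,000 ÷ [$248,000 − $137,192.00 − $7,575.76] = $248,000 ÷ $103,232.24 = 2.4024.

2.40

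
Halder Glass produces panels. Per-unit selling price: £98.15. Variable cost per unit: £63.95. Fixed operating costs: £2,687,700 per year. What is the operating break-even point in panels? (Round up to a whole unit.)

78,588 panels

Each unit contributes £98.15 − £63.95 = £34.20.
Break-even Q = £2,687,700 / £34.20 = 78,587.72 → 78,588 panels.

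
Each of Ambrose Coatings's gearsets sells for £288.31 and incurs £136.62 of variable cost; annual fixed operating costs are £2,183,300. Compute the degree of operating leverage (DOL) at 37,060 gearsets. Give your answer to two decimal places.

1.63

At 37,060 units, contribution = 37,060 × £151.69 = £5,621,631.40.
Operating income = contribution − fixed costs = £5,621,631.40 − £2,183,300 = £3,438,331.40.
Degree of operating leverage = £5,621,631.40 / £3,438,331.40 = 1.6350.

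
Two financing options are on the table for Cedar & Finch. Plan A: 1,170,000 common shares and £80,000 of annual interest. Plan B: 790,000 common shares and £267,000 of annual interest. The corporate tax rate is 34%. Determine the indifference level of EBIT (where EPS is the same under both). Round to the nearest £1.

At indifference, (EBIT − 80,000)(1 − t)/1,170,000 = (EBIT − 267,000)(1 − t)/790,000.
The (1 − t) factor cancels: (EBIT − 80,000) × 790,000 = (EBIT − 267,000) × 1,170,000.
EBIT × (1,170,000 − 790,000) = 267,000 × 1,170,000 − 80,000 × 790,000 = 249,190,000,000, so EBIT = 249,190,000,000 ÷ 380,000 = 655,763.16.

£655,763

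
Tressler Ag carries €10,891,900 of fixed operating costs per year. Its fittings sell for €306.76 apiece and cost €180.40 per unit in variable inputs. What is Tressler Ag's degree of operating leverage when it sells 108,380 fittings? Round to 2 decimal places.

Contribution at this volume is 108,380 × €126.36 = €13,694,896.80.
Operating income = contribution − fixed costs = €13,694,896.80 − €10,891,900 = €2,802,996.80.
So DOL = total CM / EBIT = €13,694,896.80 / €2,802,996.80 = 4.8858.

4.89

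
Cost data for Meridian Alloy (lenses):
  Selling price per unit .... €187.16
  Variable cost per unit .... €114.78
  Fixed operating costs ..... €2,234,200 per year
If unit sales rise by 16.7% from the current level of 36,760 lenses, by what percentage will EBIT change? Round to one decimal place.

+104.2%

At 36,760 units, contribution = 36,760 × €72.38 = €2,660,688.80.
Operating income = contribution − fixed costs = €2,660,688.80 − €2,234,200 = €426,488.80.
So DOL = total CM / EBIT = €2,660,688.80 / €426,488.80 = 6.2386.
Operating income changes by 6.2386 × +16.7% = +104.2%.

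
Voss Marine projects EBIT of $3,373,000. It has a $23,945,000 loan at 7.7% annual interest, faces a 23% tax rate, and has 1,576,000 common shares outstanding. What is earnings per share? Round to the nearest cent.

Pre-tax income = $3,373,000 − $1,843,765.00 = $1,529,235.00.
Net income = $1,529,235.00 × (1 − 0.23) = $1,177,510.95.
Per share: $1,177,510.95 / 1,576,000 shares = $0.75.

$0.75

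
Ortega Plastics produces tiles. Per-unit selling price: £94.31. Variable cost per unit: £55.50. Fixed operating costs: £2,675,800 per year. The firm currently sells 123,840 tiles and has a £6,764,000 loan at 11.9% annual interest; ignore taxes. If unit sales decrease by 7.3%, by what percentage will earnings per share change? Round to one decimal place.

-26.5%

At 123,840 units, contribution = 123,840 × £38.81 = £4,806,230.40.
Subtracting fixed costs: EBIT = £4,806,230.40 − £2,675,800 = £2,130,430.40.
After interest of £804,916.00, pre-tax earnings = £1,325,514.40.
Degree of combined leverage = contribution ÷ (EBIT − I) = £4,806,230.40 ÷ £1,325,514.40 = 3.6259.
EPS therefore changes by 3.6259 × (-7.3%) = -26.5%.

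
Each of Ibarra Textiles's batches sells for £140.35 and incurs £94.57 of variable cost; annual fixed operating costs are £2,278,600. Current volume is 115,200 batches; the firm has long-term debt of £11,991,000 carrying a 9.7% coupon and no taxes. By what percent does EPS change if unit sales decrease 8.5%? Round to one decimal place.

At 115,200 units, contribution = 115,200 × £45.78 = £5,273,856.00.
EBIT = £5,273,856.00 − £2,278,600 = £2,995,256.00.
Interest = £1,163,127.00, so EBIT − I = £1,832,129.00.
Degree of combined leverage = contribution ÷ (EBIT − I) = £5,273,856.00 ÷ £1,832,129.00 = 2.8785.
EPS therefore changes by 2.8785 × (-8.5%) = -24.5%.

-24.5%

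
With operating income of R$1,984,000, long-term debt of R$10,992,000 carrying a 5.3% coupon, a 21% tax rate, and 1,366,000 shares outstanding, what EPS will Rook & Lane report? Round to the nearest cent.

Pre-tax income = R$1,984,000 − R$582,576.00 = R$1,401,424.00.
After tax at 21%: net income = R$1,401,424.00 × 0.79 = R$1,107,124.96.
Per share: R$1,107,124.96 / 1,366,000 shares = R$0.81.

R$0.81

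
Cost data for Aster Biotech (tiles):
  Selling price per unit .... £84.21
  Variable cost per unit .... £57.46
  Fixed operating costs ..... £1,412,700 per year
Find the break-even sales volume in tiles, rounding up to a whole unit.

Contribution margin per unit = £84.21 − £57.46 = £26.75.
Units to break even: £1,412,700 ÷ £26.75 = 52,811.21, rounded up to 52,812.

52,812 tiles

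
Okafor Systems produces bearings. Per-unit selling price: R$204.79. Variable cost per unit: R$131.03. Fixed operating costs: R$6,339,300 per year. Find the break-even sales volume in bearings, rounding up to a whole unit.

Each unit contributes R$204.79 − R$131.03 = R$73.76.
Break-even volume = fixed costs ÷ CM per unit = R$6,339,300 ÷ R$73.76 = 85,944.96, so 85,945 bearings.

85,945 bearings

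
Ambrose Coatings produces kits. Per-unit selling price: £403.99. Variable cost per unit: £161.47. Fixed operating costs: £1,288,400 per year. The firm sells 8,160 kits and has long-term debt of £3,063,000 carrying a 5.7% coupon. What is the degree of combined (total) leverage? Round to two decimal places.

3.84

Contribution at this volume is 8,160 × £242.52 = £1,978,963.20.
EBIT = £1,978,963.20 − £1,288,400 = £690,563.20. Interest = £174,591.00.
DOL = £1,978,963.20 ÷ £690,563.20 = 2.8657; DFL = £690,563.20 ÷ £515,972.20 = 1.3384.
Combined leverage = 2.8657 × 1.3384 = 3.8355.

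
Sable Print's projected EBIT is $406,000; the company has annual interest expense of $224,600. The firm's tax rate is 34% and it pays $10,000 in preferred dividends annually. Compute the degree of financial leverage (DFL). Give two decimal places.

Interest = $224,600.00.
Preferred dividends grossed up pre-tax: $10,000 / (1 − 0.34) = $15,151.52.
DFL = EBIT ÷ [EBIT − I − D_p/(1−t)] = $406,000 ÷ [$406,000 − $224,600.00 − $15,151.52] = $406,000 ÷ $166,248.48 = 2.4421.

2.44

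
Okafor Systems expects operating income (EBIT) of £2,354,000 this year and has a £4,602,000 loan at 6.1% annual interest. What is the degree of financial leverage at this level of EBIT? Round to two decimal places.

Interest = £280,722.00.
DFL = EBIT ÷ (EBIT − I) = £2,354,000 ÷ (£2,354,000 − £280,722.00) = £2,354,000 ÷ £2,073,278.00 = 1.1354.

1.14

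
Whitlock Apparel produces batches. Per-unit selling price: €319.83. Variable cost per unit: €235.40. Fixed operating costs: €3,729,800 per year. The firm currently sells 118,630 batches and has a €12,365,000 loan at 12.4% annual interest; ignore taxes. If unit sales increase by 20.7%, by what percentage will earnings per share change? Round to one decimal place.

+43.6%

At 118,630 units, contribution = 118,630 × €84.43 = €10,015,930.90.
Operating income = contribution − fixed costs = €10,015,930.90 − €3,729,800 = €6,286,130.90.
Interest = €1,533,260.00, so EBIT − I = €4,752,870.90.
Degree of combined leverage = contribution ÷ (EBIT − I) = €10,015,930.90 ÷ €4,752,870.90 = 2.1073.
EPS therefore changes by 2.1073 × (+20.7%) = +43.6%.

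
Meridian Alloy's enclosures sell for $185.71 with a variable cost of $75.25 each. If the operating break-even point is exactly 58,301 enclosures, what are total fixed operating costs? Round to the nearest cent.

$6,439,928.46

Contribution margin per unit = $185.71 − $75.25 = $110.46.
Fixed costs = break-even units × CM = 58,301 × $110.46 = $6,439,928.46.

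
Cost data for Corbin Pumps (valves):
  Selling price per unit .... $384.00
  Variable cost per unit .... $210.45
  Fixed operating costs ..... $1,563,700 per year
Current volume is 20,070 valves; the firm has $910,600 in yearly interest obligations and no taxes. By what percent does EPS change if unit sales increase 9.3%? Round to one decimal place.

Contribution at this volume is 20,070 × $173.55 = $3,483,148.50.
Operating income = contribution − fixed costs = $3,483,148.50 − $1,563,700 = $1,919,448.50.
Interest = $910,600.00, so EBIT − I = $1,008,848.50.
Degree of combined leverage = contribution ÷ (EBIT − I) = $3,483,148.50 ÷ $1,008,848.50 = 3.4526.
%ΔEPS = DCL × %ΔSales = 3.4526 × +9.3% = +32.1%.

+32.1%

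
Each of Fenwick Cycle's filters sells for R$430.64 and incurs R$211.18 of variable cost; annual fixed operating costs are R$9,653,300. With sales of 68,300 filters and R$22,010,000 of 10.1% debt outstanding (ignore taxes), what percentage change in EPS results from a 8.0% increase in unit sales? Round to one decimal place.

+38.5%

Contribution at this volume is 68,300 × R$219.46 = R$14,989,118.00.
Subtracting fixed costs: EBIT = R$14,989,118.00 − R$9,653,300 = R$5,335,818.00.
Interest = R$2,223,010.00, so EBIT − I = R$3,112,808.00.
DCL = total CM / (EBIT − I) = R$14,989,118.00 / R$3,112,808.00 = 4.8153.
EPS therefore changes by 4.8153 × (+8.0%) = +38.5%.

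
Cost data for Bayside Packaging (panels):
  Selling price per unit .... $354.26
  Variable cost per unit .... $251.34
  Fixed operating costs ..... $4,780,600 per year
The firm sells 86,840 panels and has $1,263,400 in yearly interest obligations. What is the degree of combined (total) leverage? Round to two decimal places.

3.09

At 86,840 units, contribution = 86,840 × $102.92 = $8,937,572.80.
EBIT = $8,937,572.80 − $4,780,600 = $4,156,972.80. Interest = $1,263,400.00.
DOL = $8,937,572.80 ÷ $4,156,972.80 = 2.1500; DFL = $4,156,972.80 ÷ $2,893,572.80 = 1.4366.
DCL = DOL × DFL = 2.1500 × 1.4366 = 3.0887.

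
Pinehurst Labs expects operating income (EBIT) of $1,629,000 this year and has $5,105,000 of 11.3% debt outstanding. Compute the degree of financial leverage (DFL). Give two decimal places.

Annual interest charges come to $576,865.00.
DFL = EBIT ÷ (EBIT − I) = $1,629,000 ÷ ($1,629,000 − $576,865.00) = $1,629,000 ÷ $1,052,135.00 = 1.5483.

1.55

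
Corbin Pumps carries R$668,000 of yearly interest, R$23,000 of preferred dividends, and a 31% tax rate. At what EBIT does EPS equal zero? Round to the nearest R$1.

R$701,333

Preferred dividends are paid after tax, so their pre-tax equivalent is R$23,000 ÷ (1 − 0.31) = R$33,333.33.
Financial break-even EBIT = interest + D_p ÷ (1 − t) = R$668,000 + R$33,333.33 = R$701,333.33.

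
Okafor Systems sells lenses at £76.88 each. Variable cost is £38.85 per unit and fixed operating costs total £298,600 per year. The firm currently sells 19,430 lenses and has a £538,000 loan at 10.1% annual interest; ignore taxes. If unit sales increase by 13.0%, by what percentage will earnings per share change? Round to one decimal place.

+24.9%

Total contribution margin = 19,430 × £38.03 = £738,922.90.
Operating income = contribution − fixed costs = £738,922.90 − £298,600 = £440,322.90.
After interest of £54,338.00, pre-tax earnings = £385,984.90.
Degree of combined leverage = contribution ÷ (EBIT − I) = £738,922.90 ÷ £385,984.90 = 1.9144.
%ΔEPS = DCL × %ΔSales = 1.9144 × +13.0% = +24.9%.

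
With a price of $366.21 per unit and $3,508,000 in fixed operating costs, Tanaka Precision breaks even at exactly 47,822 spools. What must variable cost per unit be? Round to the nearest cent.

$292.85

Contribution per unit must be FC / Q = $3,508,000 / 47,822 = $73.3554.
Hence VC = price − CM = $366.21 − $73.3554 = $292.85.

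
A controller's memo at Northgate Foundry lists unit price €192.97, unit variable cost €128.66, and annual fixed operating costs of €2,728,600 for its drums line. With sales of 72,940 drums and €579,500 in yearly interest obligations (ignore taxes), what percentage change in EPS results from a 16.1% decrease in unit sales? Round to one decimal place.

Total contribution margin = 72,940 × €64.31 = €4,690,771.40.
EBIT = €4,690,771.40 − €2,728,600 = €1,962,171.40.
After interest of €579,500.00, pre-tax earnings = €1,382,671.40.
DCL = total CM / (EBIT − I) = €4,690,771.40 / €1,382,671.40 = 3.3925.
%ΔEPS = DCL × %ΔSales = 3.3925 × -16.1% = -54.6%.

-54.6%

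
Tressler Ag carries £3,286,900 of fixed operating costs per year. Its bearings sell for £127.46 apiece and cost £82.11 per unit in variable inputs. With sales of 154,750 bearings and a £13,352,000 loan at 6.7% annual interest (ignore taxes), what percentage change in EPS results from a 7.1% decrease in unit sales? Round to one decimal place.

-17.6%

Contribution at this volume is 154,750 × £45.35 = £7,017,912.50.
Operating income = contribution − fixed costs = £7,017,912.50 − £3,286,900 = £3,731,012.50.
Interest = £894,584.00, so EBIT − I = £2,836,428.50.
Degree of combined leverage = contribution ÷ (EBIT − I) = £7,017,912.50 ÷ £2,836,428.50 = 2.4742.
EPS therefore changes by 2.4742 × (-7.1%) = -17.6%.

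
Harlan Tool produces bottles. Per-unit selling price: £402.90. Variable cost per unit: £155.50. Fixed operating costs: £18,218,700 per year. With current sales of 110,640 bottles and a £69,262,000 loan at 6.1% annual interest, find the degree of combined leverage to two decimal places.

5.55

Total contribution margin = 110,640 × £247.40 = £27,372,336.00.
Subtracting fixed costs: EBIT = £27,372,336.00 − £18,218,700 = £9,153,636.00. Interest = £4,224,982.00, so EBIT − I = £4,928,654.00.
Degree of total leverage = total CM / (EBIT − interest) = £27,372,336.00 / £4,928,654.00 = 5.5537.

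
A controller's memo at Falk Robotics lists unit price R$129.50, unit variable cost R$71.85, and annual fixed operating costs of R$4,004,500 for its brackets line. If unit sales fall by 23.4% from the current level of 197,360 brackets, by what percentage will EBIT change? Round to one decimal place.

-36.1%

Contribution at this volume is 197,360 × R$57.65 = R$11,377,804.00.
Operating income = contribution − fixed costs = R$11,377,804.00 − R$4,004,500 = R$7,373,304.00.
DOL = contribution ÷ EBIT = R$11,377,804.00 ÷ R$7,373,304.00 = 1.5431.
Operating income changes by 1.5431 × -23.4% = -36.1%.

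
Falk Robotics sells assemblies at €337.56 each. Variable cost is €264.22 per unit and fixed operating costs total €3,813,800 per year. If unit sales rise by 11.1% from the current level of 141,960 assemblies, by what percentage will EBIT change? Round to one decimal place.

At 141,960 units, contribution = 141,960 × €73.34 = €10,411,346.40.
Operating income = contribution − fixed costs = €10,411,346.40 − €3,813,800 = €6,597,546.40.
Degree of operating leverage = €10,411,346.40 / €6,597,546.40 = 1.5781.
Operating income changes by 1.5781 × +11.1% = +17.5%.

+17.5%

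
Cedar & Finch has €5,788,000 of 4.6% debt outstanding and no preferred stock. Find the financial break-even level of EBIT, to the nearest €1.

€266,248

Annual interest = 4.6% × €5,788,000 = €266,248.00.
Without preferred stock the financial break-even is simply EBIT = interest = €266,248.00.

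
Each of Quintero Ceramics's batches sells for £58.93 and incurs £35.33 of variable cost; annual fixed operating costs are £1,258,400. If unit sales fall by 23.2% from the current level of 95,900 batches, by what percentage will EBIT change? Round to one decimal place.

-52.3%

Contribution at this volume is 95,900 × £23.60 = £2,263,240.00.
Operating income = contribution − fixed costs = £2,263,240.00 − £1,258,400 = £1,004,840.00.
So DOL = total CM / EBIT = £2,263,240.00 / £1,004,840.00 = 2.2523.
%ΔEBIT = DOL × %ΔSales = 2.2523 × -23.2% = -52.3%.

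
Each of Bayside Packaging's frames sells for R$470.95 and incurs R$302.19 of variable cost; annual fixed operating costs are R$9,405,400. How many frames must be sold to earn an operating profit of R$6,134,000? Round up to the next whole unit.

92,080 frames

Contribution margin per unit = R$470.95 − R$302.19 = R$168.76.
Required volume = (fixed costs + target profit) ÷ CM = (R$9,405,400 + R$6,134,000) ÷ R$168.76 = 92,079.88, so 92,080 frames.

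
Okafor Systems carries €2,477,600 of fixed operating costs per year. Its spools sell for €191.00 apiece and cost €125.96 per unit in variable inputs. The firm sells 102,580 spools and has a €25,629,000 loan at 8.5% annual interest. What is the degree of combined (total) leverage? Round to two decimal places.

3.31

Total contribution margin = 102,580 × €65.04 = €6,671,803.20.
EBIT = €6,671,803.20 − €2,477,600 = €4,194,203.20. Interest = €2,178,465.00.
DOL = €6,671,803.20 ÷ €4,194,203.20 = 1.5907; DFL = €4,194,203.20 ÷ €2,015,738.20 = 2.0807.
DCL = DOL × DFL = 1.5907 × 2.0807 = 3.3098.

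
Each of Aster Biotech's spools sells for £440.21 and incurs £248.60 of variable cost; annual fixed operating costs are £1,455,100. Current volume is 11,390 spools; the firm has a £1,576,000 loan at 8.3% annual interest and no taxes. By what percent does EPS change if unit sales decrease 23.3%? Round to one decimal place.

-85.2%

Total contribution margin = 11,390 × £191.61 = £2,182,437.90.
Operating income = contribution − fixed costs = £2,182,437.90 − £1,455,100 = £727,337.90.
After interest of £130,808.00, pre-tax earnings = £596,529.90.
Degree of combined leverage = contribution ÷ (EBIT − I) = £2,182,437.90 ÷ £596,529.90 = 3.6586.
EPS therefore changes by 3.6586 × (-23.3%) = -85.2%.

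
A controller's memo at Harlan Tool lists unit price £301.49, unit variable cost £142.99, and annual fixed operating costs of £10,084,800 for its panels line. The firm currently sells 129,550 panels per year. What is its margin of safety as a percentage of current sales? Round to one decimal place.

Contribution margin per unit = £301.49 − £142.99 = £158.50. Break-even units = £10,084,800 ÷ £158.50 = 63,626.50; break-even revenue = 63,626.50 × £301.49 = £19,182,753.01.
Current sales = 129,550 × £301.49 = £39,058,029.50.
Margin of safety = (£39,058,029.50 − £19,182,753.01) ÷ £39,058,029.50 = 50.9%.

50.9%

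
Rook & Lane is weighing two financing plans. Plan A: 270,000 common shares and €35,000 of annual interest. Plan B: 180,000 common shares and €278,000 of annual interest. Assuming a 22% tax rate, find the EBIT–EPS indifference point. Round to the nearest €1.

€764,000

Set EPS_A = EPS_B: (EBIT − €35,000)(1 − 0.22) ÷ 270,000 = (EBIT − €278,000)(1 − 0.22) ÷ 180,000.
Cancelling (1 − t) and cross-multiplying: 180,000·(EBIT − 35,000) = 270,000·(EBIT − 278,000).
Solving, EBIT = (278,000·270,000 − 35,000·180,000) / (270,000 − 180,000) = 68,760,000,000 / 90,000 = 764,000.00.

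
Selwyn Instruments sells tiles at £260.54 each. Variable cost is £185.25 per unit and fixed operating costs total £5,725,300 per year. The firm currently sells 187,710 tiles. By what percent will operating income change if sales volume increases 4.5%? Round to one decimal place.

Total contribution margin = 187,710 × £75.29 = £14,132,685.90.
Operating income = contribution − fixed costs = £14,132,685.90 − £5,725,300 = £8,407,385.90.
Degree of operating leverage = £14,132,685.90 / £8,407,385.90 = 1.6810.
%ΔEBIT = DOL × %ΔSales = 1.6810 × +4.5% = +7.6%.

+7.6%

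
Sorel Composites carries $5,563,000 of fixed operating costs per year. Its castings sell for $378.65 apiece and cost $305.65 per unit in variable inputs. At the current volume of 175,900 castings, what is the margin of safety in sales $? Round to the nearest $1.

$37,749,330

Contribution margin per unit = $378.65 − $305.65 = $73.00. Break-even units = $5,563,000 ÷ $73.00 = 76,205.48; break-even revenue = 76,205.48 × $378.65 = $28,855,204.79.
Current sales = 175,900 × $378.65 = $66,604,535.00.
Margin of safety = $66,604,535.00 − $28,855,204.79 = $37,749,330.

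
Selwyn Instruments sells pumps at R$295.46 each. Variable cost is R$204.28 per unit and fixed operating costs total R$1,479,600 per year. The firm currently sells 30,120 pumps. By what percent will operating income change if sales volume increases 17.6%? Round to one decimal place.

+38.2%

Contribution at this volume is 30,120 × R$91.18 = R$2,746,341.60.
Subtracting fixed costs: EBIT = R$2,746,341.60 − R$1,479,600 = R$1,266,741.60.
Degree of operating leverage = R$2,746,341.60 / R$1,266,741.60 = 2.1680.
Operating income changes by 2.1680 × +17.6% = +38.2%.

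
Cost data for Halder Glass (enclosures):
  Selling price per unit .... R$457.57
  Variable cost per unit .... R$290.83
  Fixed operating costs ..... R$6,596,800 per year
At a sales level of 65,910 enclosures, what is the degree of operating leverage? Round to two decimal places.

Contribution at this volume is 65,910 × R$166.74 = R$10,989,833.40.
EBIT = R$10,989,833.40 − R$6,596,800 = R$4,393,033.40.
So DOL = total CM / EBIT = R$10,989,833.40 / R$4,393,033.40 = 2.5017.

2.50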